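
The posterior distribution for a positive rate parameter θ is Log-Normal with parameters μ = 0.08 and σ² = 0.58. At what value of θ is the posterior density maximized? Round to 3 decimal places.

Mode = exp(μ − σ²) = exp(-0.50) = 0.607.
Mean = exp(μ + σ²/2) = exp(0.370) = 1.448.
This is the posterior mode — the MAP estimate.

0.607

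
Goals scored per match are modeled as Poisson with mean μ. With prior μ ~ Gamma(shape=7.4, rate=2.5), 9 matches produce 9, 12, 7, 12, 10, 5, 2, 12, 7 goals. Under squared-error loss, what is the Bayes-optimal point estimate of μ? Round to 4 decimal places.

7.2522

Σ counts = 76. Posterior: Gamma(shape = 7.4+76 = 83.4, rate = 2.5+9 = 11.5).
Mode = (α−1)/β = 82.4/11.5 = 7.1652.
Mean = α/β = 83.4/11.5 = 7.2522.
Squared-error loss ⇒ the optimal estimator is the posterior mean.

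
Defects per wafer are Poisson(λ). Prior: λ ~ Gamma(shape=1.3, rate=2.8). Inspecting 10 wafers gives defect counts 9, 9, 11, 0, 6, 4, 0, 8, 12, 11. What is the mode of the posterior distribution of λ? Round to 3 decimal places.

5.492

Σ counts = 70. Posterior: Gamma(shape = 1.3+70 = 71.3, rate = 2.8+10 = 12.8).
Mode = (α−1)/β = 70.3/12.8 = 5.492.
Mean = α/β = 71.3/12.8 = 5.570.
This is the posterior mode — the MAP estimate.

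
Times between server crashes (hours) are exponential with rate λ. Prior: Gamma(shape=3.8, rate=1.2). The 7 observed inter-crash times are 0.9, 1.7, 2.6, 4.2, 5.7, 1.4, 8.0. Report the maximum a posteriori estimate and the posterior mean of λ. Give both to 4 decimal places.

MAP = 0.3813; posterior mean = 0.4202

Σ times = 24.5. Posterior: Gamma(shape = 3.8+7 = 10.8, rate = 1.2+24.5 = 25.7).
Mode = (α−1)/β = 9.8/25.7 = 0.3813.
Mean = α/β = 10.8/25.7 = 0.4202.
The posterior is right-skewed, so the mean exceeds the mode.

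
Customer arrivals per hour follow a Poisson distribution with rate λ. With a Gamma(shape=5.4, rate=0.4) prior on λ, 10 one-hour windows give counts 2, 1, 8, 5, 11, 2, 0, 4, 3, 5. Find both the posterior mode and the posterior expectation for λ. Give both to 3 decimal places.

Σ counts = 41. Posterior: Gamma(shape = 5.4+41 = 46.4, rate = 0.4+10 = 10.4).
Mode = (α−1)/β = 45.4/10.4 = 4.365.
Mean = α/β = 46.4/10.4 = 4.462.
Right-skewed posterior ⇒ mode < mean.

MAP = 4.365, posterior mean = 4.462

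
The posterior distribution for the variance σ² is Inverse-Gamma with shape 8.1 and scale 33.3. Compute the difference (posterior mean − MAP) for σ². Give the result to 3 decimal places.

Mode = β/(α+1) = 33.3/9.1 = 3.659.
Mean = β/(α−1) = 33.3/7.1 = 4.690.
Difference = 4.690 − 3.659 = 1.031.

1.031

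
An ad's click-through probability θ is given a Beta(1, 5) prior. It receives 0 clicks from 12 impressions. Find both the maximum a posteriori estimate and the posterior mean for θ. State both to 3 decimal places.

Posterior: Beta(1+0, 5+12) = Beta(1, 17).
Since α = 1 ≤ 1 and β > 1, the Beta density is monotone decreasing on [0,1]; the mode is at 0.
Mean = 1/(1+17) = 0.056.
Mean > mode: the posterior has a right tail.

maximum a posteriori estimate = 0.000, posterior mean = 0.056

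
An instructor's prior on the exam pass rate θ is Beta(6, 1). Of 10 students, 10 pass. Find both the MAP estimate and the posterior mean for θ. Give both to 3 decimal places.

Posterior: Beta(6+10, 1+0) = Beta(16, 1).
Since β = 1 ≤ 1 and α > 1, the Beta density is monotone increasing on [0,1]; the mode is at 1.
Mean = 16/(16+1) = 0.941.
Mode > mean: the posterior has a left tail.

MAP = 1.000; posterior mean = 0.941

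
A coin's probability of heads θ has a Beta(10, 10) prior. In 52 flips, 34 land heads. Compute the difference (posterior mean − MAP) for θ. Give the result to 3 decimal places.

-0.003

Posterior: Beta(10+34, 10+18) = Beta(44, 28).
Mode = (44−1)/(44+28−2) = 43/70 = 0.614.
Mean = 44/(44+28) = 44/72 = 0.611.
Difference = 0.611 − 0.614 = -0.003.
Left-skewed posterior ⇒ mean < mode.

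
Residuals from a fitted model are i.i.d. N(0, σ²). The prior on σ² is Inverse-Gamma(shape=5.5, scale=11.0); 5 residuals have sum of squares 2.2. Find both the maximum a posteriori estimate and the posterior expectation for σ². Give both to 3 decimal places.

MAP: 1.344. Posterior mean: 1.729.

Posterior: Inverse-Gamma(shape = 5.5+5/2 = 8.0, scale = 11.0+2.2/2 = 12.1).
Mode = β/(α+1) = 12.1/9.0 = 1.344.
Mean = β/(α−1) = 12.1/7.0 = 1.729.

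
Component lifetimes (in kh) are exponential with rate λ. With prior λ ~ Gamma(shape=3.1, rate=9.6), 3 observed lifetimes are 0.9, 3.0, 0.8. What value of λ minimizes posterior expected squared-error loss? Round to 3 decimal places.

Σ times = 4.7. Posterior: Gamma(shape = 3.1+3 = 6.1, rate = 9.6+4.7 = 14.3).
Mode = (α−1)/β = 5.1/14.3 = 0.357.
Mean = α/β = 6.1/14.3 = 0.427.
Squared-error loss ⇒ the optimal estimator is the posterior mean.

0.427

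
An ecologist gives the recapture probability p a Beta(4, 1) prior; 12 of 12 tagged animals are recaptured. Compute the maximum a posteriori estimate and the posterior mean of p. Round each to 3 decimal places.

Posterior: Beta(4+12, 1+0) = Beta(16, 1).
Since β = 1 ≤ 1 and α > 1, the Beta density is monotone increasing on [0,1]; the mode is at 1.
Mean = 16/(16+1) = 0.941.
The mean is pulled below the mode by the posterior's left skew.

MAP: 1.000. Posterior mean: 0.941.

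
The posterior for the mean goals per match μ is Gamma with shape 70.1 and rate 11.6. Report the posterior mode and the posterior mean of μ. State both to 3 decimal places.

MAP = 5.957; posterior mean = 6.043

Mode = (α−1)/β = 69.1/11.6 = 5.957.
Mean = α/β = 70.1/11.6 = 6.043.
The mean is pulled above the mode by the posterior's right skew.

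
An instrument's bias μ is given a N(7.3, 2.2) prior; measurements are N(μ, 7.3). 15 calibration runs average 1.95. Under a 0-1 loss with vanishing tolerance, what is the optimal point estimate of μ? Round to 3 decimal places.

Posterior for μ is Normal. Precision-weighted mean: (1/2.2·7.3 + 15/7.3·1.95) / (1/2.2 + 15/7.3) = 2.919.
A Normal posterior is symmetric, so mode = mean.
This is the posterior mode — the MAP estimate.

2.919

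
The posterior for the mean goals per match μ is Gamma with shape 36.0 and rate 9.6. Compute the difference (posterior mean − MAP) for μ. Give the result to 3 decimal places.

0.104

Mode = (α−1)/β = 35.0/9.6 = 3.646.
Mean = α/β = 36.0/9.6 = 3.750.
Difference = 3.750 − 3.646 = 0.104.
Right-skewed posterior ⇒ mode < mean.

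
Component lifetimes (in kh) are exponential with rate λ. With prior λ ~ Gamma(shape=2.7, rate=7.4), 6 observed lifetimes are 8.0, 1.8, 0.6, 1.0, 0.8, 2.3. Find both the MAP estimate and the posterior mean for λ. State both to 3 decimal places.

Σ times = 14.5. Posterior: Gamma(shape = 2.7+6 = 8.7, rate = 7.4+14.5 = 21.9).
Mode = (α−1)/β = 7.7/21.9 = 0.352.
Mean = α/β = 8.7/21.9 = 0.397.
Right-skewed posterior ⇒ mode < mean.

MAP estimate = 0.352, posterior mean = 0.397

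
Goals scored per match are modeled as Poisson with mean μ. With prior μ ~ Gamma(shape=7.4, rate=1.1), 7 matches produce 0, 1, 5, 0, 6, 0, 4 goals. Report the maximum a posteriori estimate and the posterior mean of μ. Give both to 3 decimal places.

Σ counts = 16. Posterior: Gamma(shape = 7.4+16 = 23.4, rate = 1.1+7 = 8.1).
Mode = (α−1)/β = 22.4/8.1 = 2.765.
Mean = α/β = 23.4/8.1 = 2.889.
The mean is pulled above the mode by the posterior's right skew.

MAP = 2.765, posterior mean = 2.889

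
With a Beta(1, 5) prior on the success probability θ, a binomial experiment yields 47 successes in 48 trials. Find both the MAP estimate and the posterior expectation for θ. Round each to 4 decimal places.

Posterior: Beta(1+47, 5+1) = Beta(48, 6).
Mode = (48−1)/(48+6−2) = 47/52 = 0.9038.
Mean = 48/(48+6) = 48/54 = 0.8889.
The posterior is left-skewed, so the mode exceeds the mean.

MAP estimate = 0.9038, posterior expectation = 0.8889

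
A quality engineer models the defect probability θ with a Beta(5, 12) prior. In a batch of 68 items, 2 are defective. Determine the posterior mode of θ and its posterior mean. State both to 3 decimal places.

Posterior: Beta(5+2, 12+66) = Beta(7, 78).
Mode = (7−1)/(7+78−2) = 6/83 = 0.072.
Mean = 7/(7+78) = 7/85 = 0.082.
The posterior is right-skewed, so the mean exceeds the mode.

posterior mode = 0.072, posterior mean = 0.082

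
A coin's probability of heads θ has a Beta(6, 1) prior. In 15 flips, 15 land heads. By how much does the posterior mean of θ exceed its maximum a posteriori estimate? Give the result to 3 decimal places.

Posterior: Beta(6+15, 1+0) = Beta(21, 1).
Since β = 1 ≤ 1 and α > 1, the Beta density is monotone increasing on [0,1]; the mode is at 1.
Mean = 21/(21+1) = 0.955.
Difference = 0.955 − 1.000 = -0.045.
Mode > mean: the posterior has a left tail.

-0.045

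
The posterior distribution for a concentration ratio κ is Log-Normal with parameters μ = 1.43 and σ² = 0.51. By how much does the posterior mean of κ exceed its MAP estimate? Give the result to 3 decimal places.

Mode = exp(μ − σ²) = exp(0.92) = 2.509.
Mean = exp(μ + σ²/2) = exp(1.685) = 5.392.
Difference = 5.392 − 2.509 = 2.883.
Mean > mode: the posterior has a right tail.

2.883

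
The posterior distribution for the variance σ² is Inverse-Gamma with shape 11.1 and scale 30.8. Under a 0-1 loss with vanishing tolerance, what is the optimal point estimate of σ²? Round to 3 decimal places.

Mode = β/(α+1) = 30.8/12.1 = 2.545.
Mean = β/(α−1) = 30.8/10.1 = 3.050.
This is the posterior mode — the MAP estimate.

2.545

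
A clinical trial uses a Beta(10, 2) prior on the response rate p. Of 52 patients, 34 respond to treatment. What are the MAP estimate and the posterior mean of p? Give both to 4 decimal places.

Posterior: Beta(10+34, 2+18) = Beta(44, 20).
Mode = (44−1)/(44+20−2) = 43/62 = 0.6935.
Mean = 44/(44+20) = 44/64 = 0.6875.

MAP: 0.6935. Posterior mean: 0.6875.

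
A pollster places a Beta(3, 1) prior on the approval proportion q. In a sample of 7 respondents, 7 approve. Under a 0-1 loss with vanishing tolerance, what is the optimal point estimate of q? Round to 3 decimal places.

1.000

Posterior: Beta(3+7, 1+0) = Beta(10, 1).
Since β = 1 ≤ 1 and α > 1, the Beta density is monotone increasing on [0,1]; the mode is at 1.
Mean = 10/(10+1) = 0.909.
This is the posterior mode — the MAP estimate.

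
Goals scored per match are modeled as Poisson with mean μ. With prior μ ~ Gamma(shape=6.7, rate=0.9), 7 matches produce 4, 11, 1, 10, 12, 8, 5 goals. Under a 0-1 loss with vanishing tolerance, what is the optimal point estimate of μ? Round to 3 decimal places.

Σ counts = 51. Posterior: Gamma(shape = 6.7+51 = 57.7, rate = 0.9+7 = 7.9).
Mode = (α−1)/β = 56.7/7.9 = 7.177.
Mean = α/β = 57.7/7.9 = 7.304.
This is the posterior mode — the MAP estimate.

7.177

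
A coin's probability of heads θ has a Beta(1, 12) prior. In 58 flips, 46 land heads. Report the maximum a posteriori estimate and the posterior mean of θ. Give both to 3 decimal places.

Posterior: Beta(1+46, 12+12) = Beta(47, 24).
Mode = (47−1)/(47+24−2) = 46/69 = 0.667.
Mean = 47/(47+24) = 47/71 = 0.662.
The mean is pulled below the mode by the posterior's left skew.

MAP: 0.667. Posterior mean: 0.662.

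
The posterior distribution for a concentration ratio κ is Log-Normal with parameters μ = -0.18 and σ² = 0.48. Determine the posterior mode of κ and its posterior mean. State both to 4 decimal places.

MAP = 0.5169; posterior mean = 1.0618

Mode = exp(μ − σ²) = exp(-0.66) = 0.5169.
Mean = exp(μ + σ²/2) = exp(0.060) = 1.0618.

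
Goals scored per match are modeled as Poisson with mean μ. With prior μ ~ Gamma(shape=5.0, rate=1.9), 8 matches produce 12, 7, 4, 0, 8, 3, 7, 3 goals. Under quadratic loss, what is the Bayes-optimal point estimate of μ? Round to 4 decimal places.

4.9495

Σ counts = 44. Posterior: Gamma(shape = 5.0+44 = 49.0, rate = 1.9+8 = 9.9).
Mode = (α−1)/β = 48.0/9.9 = 4.8485.
Mean = α/β = 49.0/9.9 = 4.9495.
Quadratic loss ⇒ the optimal estimator is the posterior mean.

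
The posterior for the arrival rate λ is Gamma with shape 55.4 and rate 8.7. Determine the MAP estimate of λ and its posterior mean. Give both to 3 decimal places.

Mode = (α−1)/β = 54.4/8.7 = 6.253.
Mean = α/β = 55.4/8.7 = 6.368.
The mean is pulled above the mode by the posterior's right skew.

MAP: 6.253. Posterior mean: 6.368.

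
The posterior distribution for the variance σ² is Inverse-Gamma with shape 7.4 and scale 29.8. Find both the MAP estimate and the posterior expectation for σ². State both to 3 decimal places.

MAP = 3.548, posterior mean = 4.656

Mode = β/(α+1) = 29.8/8.4 = 3.548.
Mean = β/(α−1) = 29.8/6.4 = 4.656.
The posterior is right-skewed, so the mean exceeds the mode.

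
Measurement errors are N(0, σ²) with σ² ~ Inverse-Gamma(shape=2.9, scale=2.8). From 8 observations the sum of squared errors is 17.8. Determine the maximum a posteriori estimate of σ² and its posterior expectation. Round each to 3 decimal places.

Posterior: Inverse-Gamma(shape = 2.9+8/2 = 6.9, scale = 2.8+17.8/2 = 11.7).
Mode = β/(α+1) = 11.7/7.9 = 1.481.
Mean = β/(α−1) = 11.7/5.9 = 1.983.
The mean is pulled above the mode by the posterior's right skew.

σ²_MAP = 1.481, E[σ²|data] = 1.983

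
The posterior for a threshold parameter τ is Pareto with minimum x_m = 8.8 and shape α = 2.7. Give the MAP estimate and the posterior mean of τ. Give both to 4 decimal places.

The Pareto density is strictly decreasing on [x_m, ∞), so the mode is x_m = 8.8000.
Mean = α·x_m/(α−1) = 2.7·8.8/1.7 = 13.9765.

MAP: 8.8000. Posterior mean: 13.9765.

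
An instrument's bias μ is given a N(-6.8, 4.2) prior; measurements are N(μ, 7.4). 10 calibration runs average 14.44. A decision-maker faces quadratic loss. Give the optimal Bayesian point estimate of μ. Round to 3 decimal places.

Posterior for μ is Normal. Precision-weighted mean: (1/4.2·-6.8 + 10/7.4·14.44) / (1/4.2 + 10/7.4) = 11.258.
A Normal posterior is symmetric, so mode = mean.
Quadratic loss ⇒ the optimal estimator is the posterior mean.

11.258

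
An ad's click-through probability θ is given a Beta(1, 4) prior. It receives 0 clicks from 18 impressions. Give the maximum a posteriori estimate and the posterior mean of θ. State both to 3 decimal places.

Posterior: Beta(1+0, 4+18) = Beta(1, 22).
Since α = 1 ≤ 1 and β > 1, the Beta density is monotone decreasing on [0,1]; the mode is at 0.
Mean = 1/(1+22) = 0.043.
Right-skewed posterior ⇒ mode < mean.

θ_MAP = 0.000, E[θ|data] = 0.043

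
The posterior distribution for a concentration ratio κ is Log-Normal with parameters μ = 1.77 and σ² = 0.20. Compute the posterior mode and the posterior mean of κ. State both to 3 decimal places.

MAP: 4.807. Posterior mean: 6.488.

Mode = exp(μ − σ²) = exp(1.57) = 4.807.
Mean = exp(μ + σ²/2) = exp(1.870) = 6.488.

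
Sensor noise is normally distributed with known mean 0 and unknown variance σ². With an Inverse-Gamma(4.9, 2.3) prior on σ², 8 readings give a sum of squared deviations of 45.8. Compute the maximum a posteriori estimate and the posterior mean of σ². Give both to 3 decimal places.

Posterior: Inverse-Gamma(shape = 4.9+8/2 = 8.9, scale = 2.3+45.8/2 = 25.2).
Mode = β/(α+1) = 25.2/9.9 = 2.545.
Mean = β/(α−1) = 25.2/7.9 = 3.190.

MAP: 2.545. Posterior mean: 3.190.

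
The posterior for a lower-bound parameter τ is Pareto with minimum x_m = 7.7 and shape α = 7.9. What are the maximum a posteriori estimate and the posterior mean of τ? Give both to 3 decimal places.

MAP = 7.700; posterior mean = 8.816

The Pareto density is strictly decreasing on [x_m, ∞), so the mode is x_m = 7.700.
Mean = α·x_m/(α−1) = 7.9·7.7/6.9 = 8.816.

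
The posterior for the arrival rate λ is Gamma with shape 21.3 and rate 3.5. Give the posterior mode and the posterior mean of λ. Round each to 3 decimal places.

Mode = (α−1)/β = 20.3/3.5 = 5.800.
Mean = α/β = 21.3/3.5 = 6.086.
Right-skewed posterior ⇒ mode < mean.

posterior mode = 5.800, posterior mean = 6.086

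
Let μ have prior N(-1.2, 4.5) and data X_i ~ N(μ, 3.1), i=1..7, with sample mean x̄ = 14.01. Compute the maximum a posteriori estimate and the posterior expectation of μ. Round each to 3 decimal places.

maximum a posteriori estimate = 12.647, posterior expectation = 12.647

Posterior for μ is Normal. Precision-weighted mean: (1/4.5·-1.2 + 7/3.1·14.01) / (1/4.5 + 7/3.1) = 12.647.
A Normal posterior is symmetric, so mode = mean.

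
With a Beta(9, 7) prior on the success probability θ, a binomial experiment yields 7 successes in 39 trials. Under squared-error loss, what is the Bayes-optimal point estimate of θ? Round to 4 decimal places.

Posterior: Beta(9+7, 7+32) = Beta(16, 39).
Mode = (16−1)/(16+39−2) = 15/53 = 0.2830.
Mean = 16/(16+39) = 16/55 = 0.2909.
Squared-error loss ⇒ the optimal estimator is the posterior mean.

0.2909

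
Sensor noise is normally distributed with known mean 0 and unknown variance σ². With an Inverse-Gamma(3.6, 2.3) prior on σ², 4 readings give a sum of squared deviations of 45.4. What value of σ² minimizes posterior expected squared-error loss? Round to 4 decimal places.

Posterior: Inverse-Gamma(shape = 3.6+4/2 = 5.6, scale = 2.3+45.4/2 = 25.0).
Mode = β/(α+1) = 25.0/6.6 = 3.7879.
Mean = β/(α−1) = 25.0/4.6 = 5.4348.
Squared-error loss ⇒ the optimal estimator is the posterior mean.

5.4348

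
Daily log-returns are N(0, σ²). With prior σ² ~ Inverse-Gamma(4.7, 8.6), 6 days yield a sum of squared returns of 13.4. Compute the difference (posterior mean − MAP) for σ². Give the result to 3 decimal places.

Posterior: Inverse-Gamma(shape = 4.7+6/2 = 7.7, scale = 8.6+13.4/2 = 15.3).
Mode = β/(α+1) = 15.3/8.7 = 1.759.
Mean = β/(α−1) = 15.3/6.7 = 2.284.
Difference = 2.284 − 1.759 = 0.525.

0.525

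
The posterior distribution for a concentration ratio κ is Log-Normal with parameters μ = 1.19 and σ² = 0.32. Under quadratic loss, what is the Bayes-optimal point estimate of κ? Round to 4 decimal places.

3.8574

Mode = exp(μ − σ²) = exp(0.87) = 2.3869.
Mean = exp(μ + σ²/2) = exp(1.350) = 3.8574.
Quadratic loss ⇒ the optimal estimator is the posterior mean.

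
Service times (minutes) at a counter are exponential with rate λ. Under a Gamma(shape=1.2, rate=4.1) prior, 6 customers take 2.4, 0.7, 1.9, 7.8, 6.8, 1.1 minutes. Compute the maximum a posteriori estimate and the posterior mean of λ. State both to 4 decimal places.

Σ times = 20.7. Posterior: Gamma(shape = 1.2+6 = 7.2, rate = 4.1+20.7 = 24.8).
Mode = (α−1)/β = 6.2/24.8 = 0.2500.
Mean = α/β = 7.2/24.8 = 0.2903.
The posterior is right-skewed, so the mean exceeds the mode.

maximum a posteriori estimate = 0.2500, posterior mean = 0.2903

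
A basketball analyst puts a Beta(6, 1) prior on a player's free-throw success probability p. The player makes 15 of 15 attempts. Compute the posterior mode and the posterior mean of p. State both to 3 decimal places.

MAP = 1.000, posterior mean = 0.955

Posterior: Beta(6+15, 1+0) = Beta(21, 1).
Since β = 1 ≤ 1 and α > 1, the Beta density is monotone increasing on [0,1]; the mode is at 1.
Mean = 21/(21+1) = 0.955.
The posterior is left-skewed, so the mode exceeds the mean.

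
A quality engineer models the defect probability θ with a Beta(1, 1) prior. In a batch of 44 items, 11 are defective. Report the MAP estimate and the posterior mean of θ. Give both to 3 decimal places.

Posterior: Beta(1+11, 1+33) = Beta(12, 34).
Mode = (12−1)/(12+34−2) = 11/44 = 0.250.
Mean = 12/(12+34) = 12/46 = 0.261.

MAP = 0.250; posterior mean = 0.261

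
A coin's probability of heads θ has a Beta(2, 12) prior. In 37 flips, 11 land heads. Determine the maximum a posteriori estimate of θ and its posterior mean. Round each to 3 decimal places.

Posterior: Beta(2+11, 12+26) = Beta(13, 38).
Mode = (13−1)/(13+38−2) = 12/49 = 0.245.
Mean = 13/(13+38) = 13/51 = 0.255.
The mean is pulled above the mode by the posterior's right skew.

MAP: 0.245. Posterior mean: 0.255.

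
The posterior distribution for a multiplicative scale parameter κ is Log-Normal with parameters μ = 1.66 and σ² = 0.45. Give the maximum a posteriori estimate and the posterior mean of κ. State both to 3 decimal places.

κ_MAP = 3.353, E[κ|data] = 6.586

Mode = exp(μ − σ²) = exp(1.21) = 3.353.
Mean = exp(μ + σ²/2) = exp(1.885) = 6.586.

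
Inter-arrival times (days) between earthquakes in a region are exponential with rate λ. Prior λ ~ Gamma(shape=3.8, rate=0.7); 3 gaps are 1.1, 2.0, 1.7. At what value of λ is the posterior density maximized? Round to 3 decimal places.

Σ times = 4.8. Posterior: Gamma(shape = 3.8+3 = 6.8, rate = 0.7+4.8 = 5.5).
Mode = (α−1)/β = 5.8/5.5 = 1.055.
Mean = α/β = 6.8/5.5 = 1.236.
This is the posterior mode — the MAP estimate.

1.055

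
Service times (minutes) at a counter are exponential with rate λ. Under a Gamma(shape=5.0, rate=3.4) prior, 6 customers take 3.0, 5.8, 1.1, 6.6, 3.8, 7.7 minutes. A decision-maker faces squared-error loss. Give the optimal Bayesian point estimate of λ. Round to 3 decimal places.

0.350

Σ times = 28.0. Posterior: Gamma(shape = 5.0+6 = 11.0, rate = 3.4+28.0 = 31.4).
Mode = (α−1)/β = 10.0/31.4 = 0.318.
Mean = α/β = 11.0/31.4 = 0.350.
Squared-error loss ⇒ the optimal estimator is the posterior mean.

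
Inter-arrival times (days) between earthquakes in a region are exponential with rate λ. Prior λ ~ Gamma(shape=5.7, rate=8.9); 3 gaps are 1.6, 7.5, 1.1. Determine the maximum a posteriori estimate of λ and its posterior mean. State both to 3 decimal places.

MAP: 0.403. Posterior mean: 0.455.

Σ times = 10.2. Posterior: Gamma(shape = 5.7+3 = 8.7, rate = 8.9+10.2 = 19.1).
Mode = (α−1)/β = 7.7/19.1 = 0.403.
Mean = α/β = 8.7/19.1 = 0.455.
The posterior is right-skewed, so the mean exceeds the mode.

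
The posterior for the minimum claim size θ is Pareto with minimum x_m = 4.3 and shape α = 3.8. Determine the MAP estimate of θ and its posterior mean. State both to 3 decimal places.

The Pareto density is strictly decreasing on [x_m, ∞), so the mode is x_m = 4.300.
Mean = α·x_m/(α−1) = 3.8·4.3/2.8 = 5.836.
The posterior is right-skewed, so the mean exceeds the mode.

MAP = 4.300; posterior mean = 5.836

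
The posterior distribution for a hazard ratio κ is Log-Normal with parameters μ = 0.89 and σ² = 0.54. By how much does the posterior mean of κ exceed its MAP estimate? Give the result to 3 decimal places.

Mode = exp(μ − σ²) = exp(0.35) = 1.419.
Mean = exp(μ + σ²/2) = exp(1.160) = 3.190.
Difference = 3.190 − 1.419 = 1.771.
The mean is pulled above the mode by the posterior's right skew.

1.771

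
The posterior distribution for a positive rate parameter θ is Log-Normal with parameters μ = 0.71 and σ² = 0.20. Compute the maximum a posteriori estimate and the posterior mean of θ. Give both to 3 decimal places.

θ_MAP = 1.665, E[θ|data] = 2.248

Mode = exp(μ − σ²) = exp(0.51) = 1.665.
Mean = exp(μ + σ²/2) = exp(0.810) = 2.248.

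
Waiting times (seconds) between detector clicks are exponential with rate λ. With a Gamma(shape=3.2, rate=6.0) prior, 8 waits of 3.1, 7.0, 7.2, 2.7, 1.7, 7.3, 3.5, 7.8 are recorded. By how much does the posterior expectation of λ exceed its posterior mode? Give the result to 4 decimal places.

Σ times = 40.3. Posterior: Gamma(shape = 3.2+8 = 11.2, rate = 6.0+40.3 = 46.3).
Mode = (α−1)/β = 10.2/46.3 = 0.2203.
Mean = α/β = 11.2/46.3 = 0.2419.
Difference = 0.2419 − 0.2203 = 0.0216.

0.0216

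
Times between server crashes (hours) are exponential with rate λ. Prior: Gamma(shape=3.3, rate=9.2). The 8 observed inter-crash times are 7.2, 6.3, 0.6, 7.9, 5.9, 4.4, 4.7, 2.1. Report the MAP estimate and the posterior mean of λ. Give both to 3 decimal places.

MAP = 0.213; posterior mean = 0.234

Σ times = 39.1. Posterior: Gamma(shape = 3.3+8 = 11.3, rate = 9.2+39.1 = 48.3).
Mode = (α−1)/β = 10.3/48.3 = 0.213.
Mean = α/β = 11.3/48.3 = 0.234.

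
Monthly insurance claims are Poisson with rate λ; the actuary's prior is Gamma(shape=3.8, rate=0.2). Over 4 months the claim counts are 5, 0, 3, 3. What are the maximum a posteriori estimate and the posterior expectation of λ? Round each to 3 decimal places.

maximum a posteriori estimate = 3.286, posterior expectation = 3.524

Σ counts = 11. Posterior: Gamma(shape = 3.8+11 = 14.8, rate = 0.2+4 = 4.2).
Mode = (α−1)/β = 13.8/4.2 = 3.286.
Mean = α/β = 14.8/4.2 = 3.524.
The posterior is right-skewed, so the mean exceeds the mode.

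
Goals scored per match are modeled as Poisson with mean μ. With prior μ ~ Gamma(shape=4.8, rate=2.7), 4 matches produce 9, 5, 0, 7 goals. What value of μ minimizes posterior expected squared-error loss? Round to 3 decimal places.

3.851

Σ counts = 21. Posterior: Gamma(shape = 4.8+21 = 25.8, rate = 2.7+4 = 6.7).
Mode = (α−1)/β = 24.8/6.7 = 3.701.
Mean = α/β = 25.8/6.7 = 3.851.
Squared-error loss ⇒ the optimal estimator is the posterior mean.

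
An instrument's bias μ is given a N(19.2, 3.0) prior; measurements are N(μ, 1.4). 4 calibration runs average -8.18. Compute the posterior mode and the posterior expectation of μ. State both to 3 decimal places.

MAP: -5.319. Posterior mean: -5.319.

Posterior for μ is Normal. Precision-weighted mean: (1/3.0·19.2 + 4/1.4·-8.18) / (1/3.0 + 4/1.4) = -5.319.
A Normal posterior is symmetric, so mode = mean.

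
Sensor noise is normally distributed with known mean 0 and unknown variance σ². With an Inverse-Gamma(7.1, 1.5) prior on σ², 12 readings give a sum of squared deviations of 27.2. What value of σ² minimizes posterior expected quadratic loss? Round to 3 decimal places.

Posterior: Inverse-Gamma(shape = 7.1+12/2 = 13.1, scale = 1.5+27.2/2 = 15.1).
Mode = β/(α+1) = 15.1/14.1 = 1.071.
Mean = β/(α−1) = 15.1/12.1 = 1.248.
Quadratic loss ⇒ the optimal estimator is the posterior mean.

1.248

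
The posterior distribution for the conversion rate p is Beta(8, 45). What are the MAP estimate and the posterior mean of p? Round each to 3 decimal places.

Mode = (8−1)/(8+45−2) = 7/51 = 0.137.
Mean = 8/(8+45) = 8/53 = 0.151.
The posterior is right-skewed, so the mean exceeds the mode.

MAP = 0.137, posterior mean = 0.151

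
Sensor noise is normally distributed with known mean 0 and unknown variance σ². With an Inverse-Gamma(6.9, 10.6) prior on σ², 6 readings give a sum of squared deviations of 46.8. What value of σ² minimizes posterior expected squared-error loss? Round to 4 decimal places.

3.8202

Posterior: Inverse-Gamma(shape = 6.9+6/2 = 9.9, scale = 10.6+46.8/2 = 34.0).
Mode = β/(α+1) = 34.0/10.9 = 3.1193.
Mean = β/(α−1) = 34.0/8.9 = 3.8202.
Squared-error loss ⇒ the optimal estimator is the posterior mean.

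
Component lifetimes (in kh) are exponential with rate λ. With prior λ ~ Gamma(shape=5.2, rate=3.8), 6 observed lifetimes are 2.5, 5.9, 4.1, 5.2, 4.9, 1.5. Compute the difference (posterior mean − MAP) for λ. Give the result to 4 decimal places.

0.0358

Σ times = 24.1. Posterior: Gamma(shape = 5.2+6 = 11.2, rate = 3.8+24.1 = 27.9).
Mode = (α−1)/β = 10.2/27.9 = 0.3656.
Mean = α/β = 11.2/27.9 = 0.4014.
Difference = 0.4014 − 0.3656 = 0.0358.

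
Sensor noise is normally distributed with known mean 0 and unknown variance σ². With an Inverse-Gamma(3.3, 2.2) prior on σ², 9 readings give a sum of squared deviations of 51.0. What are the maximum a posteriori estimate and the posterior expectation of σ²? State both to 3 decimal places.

Posterior: Inverse-Gamma(shape = 3.3+9/2 = 7.8, scale = 2.2+51.0/2 = 27.7).
Mode = β/(α+1) = 27.7/8.8 = 3.148.
Mean = β/(α−1) = 27.7/6.8 = 4.074.

σ²_MAP = 3.148, E[σ²|data] = 4.074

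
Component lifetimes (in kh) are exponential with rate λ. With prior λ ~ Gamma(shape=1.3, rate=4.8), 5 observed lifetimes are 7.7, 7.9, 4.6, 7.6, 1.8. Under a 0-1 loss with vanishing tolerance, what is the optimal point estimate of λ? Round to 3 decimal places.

Σ times = 29.6. Posterior: Gamma(shape = 1.3+5 = 6.3, rate = 4.8+29.6 = 34.4).
Mode = (α−1)/β = 5.3/34.4 = 0.154.
Mean = α/β = 6.3/34.4 = 0.183.
This is the posterior mode — the MAP estimate.

0.154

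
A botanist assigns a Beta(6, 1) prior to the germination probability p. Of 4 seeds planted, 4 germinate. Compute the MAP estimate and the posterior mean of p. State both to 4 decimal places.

Posterior: Beta(6+4, 1+0) = Beta(10, 1).
Since β = 1 ≤ 1 and α > 1, the Beta density is monotone increasing on [0,1]; the mode is at 1.
Mean = 10/(10+1) = 0.9091.
The posterior is left-skewed, so the mode exceeds the mean.

MAP = 1.0000; posterior mean = 0.9091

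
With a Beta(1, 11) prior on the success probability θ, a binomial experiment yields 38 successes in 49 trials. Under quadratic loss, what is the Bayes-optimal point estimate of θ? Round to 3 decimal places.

0.639

Posterior: Beta(1+38, 11+11) = Beta(39, 22).
Mode = (39−1)/(39+22−2) = 38/59 = 0.644.
Mean = 39/(39+22) = 39/61 = 0.639.
Quadratic loss ⇒ the optimal estimator is the posterior mean.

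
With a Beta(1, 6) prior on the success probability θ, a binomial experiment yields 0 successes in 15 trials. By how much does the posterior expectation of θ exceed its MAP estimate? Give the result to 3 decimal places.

0.045

Posterior: Beta(1+0, 6+15) = Beta(1, 21).
Since α = 1 ≤ 1 and β > 1, the Beta density is monotone decreasing on [0,1]; the mode is at 0.
Mean = 1/(1+21) = 0.045.
Difference = 0.045 − 0.000 = 0.045.
The mean is pulled above the mode by the posterior's right skew.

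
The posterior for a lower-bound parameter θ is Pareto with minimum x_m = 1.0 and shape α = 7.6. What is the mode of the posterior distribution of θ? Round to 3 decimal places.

The Pareto density is strictly decreasing on [x_m, ∞), so the mode is x_m = 1.000.
Mean = α·x_m/(α−1) = 7.6·1.0/6.6 = 1.152.
This is the posterior mode — the MAP estimate.

1.000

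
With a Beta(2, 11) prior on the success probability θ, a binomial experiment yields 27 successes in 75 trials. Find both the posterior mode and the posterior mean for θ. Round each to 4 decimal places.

Posterior: Beta(2+27, 11+48) = Beta(29, 59).
Mode = (29−1)/(29+59−2) = 28/86 = 0.3256.
Mean = 29/(29+59) = 29/88 = 0.3295.
Right-skewed posterior ⇒ mode < mean.

θ_MAP = 0.3256, E[θ|data] = 0.3295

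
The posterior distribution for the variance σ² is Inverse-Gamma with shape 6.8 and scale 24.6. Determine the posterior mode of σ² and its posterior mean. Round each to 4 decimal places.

MAP = 3.1538, posterior mean = 4.2414

Mode = β/(α+1) = 24.6/7.8 = 3.1538.
Mean = β/(α−1) = 24.6/5.8 = 4.2414.
Mean > mode: the posterior has a right tail.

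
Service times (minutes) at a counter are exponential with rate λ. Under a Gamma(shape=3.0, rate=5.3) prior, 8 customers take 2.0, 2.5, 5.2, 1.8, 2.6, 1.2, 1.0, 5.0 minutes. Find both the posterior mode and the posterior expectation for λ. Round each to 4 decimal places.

posterior mode = 0.3759, posterior expectation = 0.4135

Σ times = 21.3. Posterior: Gamma(shape = 3.0+8 = 11.0, rate = 5.3+21.3 = 26.6).
Mode = (α−1)/β = 10.0/26.6 = 0.3759.
Mean = α/β = 11.0/26.6 = 0.4135.
Mean > mode: the posterior has a right tail.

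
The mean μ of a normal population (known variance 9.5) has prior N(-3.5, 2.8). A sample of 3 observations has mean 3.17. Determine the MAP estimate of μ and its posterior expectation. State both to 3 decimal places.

Posterior for μ is Normal. Precision-weighted mean: (1/2.8·-3.5 + 3/9.5·3.17) / (1/2.8 + 3/9.5) = -0.370.
A Normal posterior is symmetric, so mode = mean.

MAP = -0.370; posterior mean = -0.370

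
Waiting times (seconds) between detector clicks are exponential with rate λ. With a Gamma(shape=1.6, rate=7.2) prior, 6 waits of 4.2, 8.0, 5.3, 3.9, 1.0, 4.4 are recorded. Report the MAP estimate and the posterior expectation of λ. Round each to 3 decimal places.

MAP: 0.194. Posterior mean: 0.224.

Σ times = 26.8. Posterior: Gamma(shape = 1.6+6 = 7.6, rate = 7.2+26.8 = 34.0).
Mode = (α−1)/β = 6.6/34.0 = 0.194.
Mean = α/β = 7.6/34.0 = 0.224.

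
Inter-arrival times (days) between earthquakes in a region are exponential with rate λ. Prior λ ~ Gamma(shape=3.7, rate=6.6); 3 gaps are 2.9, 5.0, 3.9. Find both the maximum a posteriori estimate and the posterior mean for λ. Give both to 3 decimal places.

MAP: 0.310. Posterior mean: 0.364.

Σ times = 11.8. Posterior: Gamma(shape = 3.7+3 = 6.7, rate = 6.6+11.8 = 18.4).
Mode = (α−1)/β = 5.7/18.4 = 0.310.
Mean = α/β = 6.7/18.4 = 0.364.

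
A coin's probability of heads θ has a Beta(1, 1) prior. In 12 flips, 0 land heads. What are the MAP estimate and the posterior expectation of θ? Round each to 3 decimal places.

Posterior: Beta(1+0, 1+12) = Beta(1, 13).
Since α = 1 ≤ 1 and β > 1, the Beta density is monotone decreasing on [0,1]; the mode is at 0.
Mean = 1/(1+13) = 0.071.
The mean is pulled above the mode by the posterior's right skew.

θ_MAP = 0.000, E[θ|data] = 0.071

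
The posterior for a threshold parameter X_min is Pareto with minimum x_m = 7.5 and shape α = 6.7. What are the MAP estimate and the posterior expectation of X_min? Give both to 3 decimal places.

The Pareto density is strictly decreasing on [x_m, ∞), so the mode is x_m = 7.500.
Mean = α·x_m/(α−1) = 6.7·7.5/5.7 = 8.816.

MAP estimate = 7.500, posterior expectation = 8.816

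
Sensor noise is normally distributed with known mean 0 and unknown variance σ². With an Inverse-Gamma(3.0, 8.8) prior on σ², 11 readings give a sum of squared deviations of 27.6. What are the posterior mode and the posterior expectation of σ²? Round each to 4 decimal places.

MAP = 2.3789, posterior mean = 3.0133

Posterior: Inverse-Gamma(shape = 3.0+11/2 = 8.5, scale = 8.8+27.6/2 = 22.6).
Mode = β/(α+1) = 22.6/9.5 = 2.3789.
Mean = β/(α−1) = 22.6/7.5 = 3.0133.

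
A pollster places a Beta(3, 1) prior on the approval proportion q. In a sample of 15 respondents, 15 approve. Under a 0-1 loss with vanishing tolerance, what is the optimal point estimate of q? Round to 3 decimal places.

Posterior: Beta(3+15, 1+0) = Beta(18, 1).
Since β = 1 ≤ 1 and α > 1, the Beta density is monotone increasing on [0,1]; the mode is at 1.
Mean = 18/(18+1) = 0.947.
This is the posterior mode — the MAP estimate.

1.000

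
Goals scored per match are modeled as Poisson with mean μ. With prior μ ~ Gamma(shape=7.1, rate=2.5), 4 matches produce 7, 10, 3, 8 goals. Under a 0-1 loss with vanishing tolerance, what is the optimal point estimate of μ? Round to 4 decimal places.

Σ counts = 28. Posterior: Gamma(shape = 7.1+28 = 35.1, rate = 2.5+4 = 6.5).
Mode = (α−1)/β = 34.1/6.5 = 5.2462.
Mean = α/β = 35.1/6.5 = 5.4000.
This is the posterior mode — the MAP estimate.

5.2462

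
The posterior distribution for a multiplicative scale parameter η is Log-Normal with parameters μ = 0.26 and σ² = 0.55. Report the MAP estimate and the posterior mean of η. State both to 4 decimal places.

MAP = 0.7483, posterior mean = 1.7074

Mode = exp(μ − σ²) = exp(-0.29) = 0.7483.
Mean = exp(μ + σ²/2) = exp(0.535) = 1.7074.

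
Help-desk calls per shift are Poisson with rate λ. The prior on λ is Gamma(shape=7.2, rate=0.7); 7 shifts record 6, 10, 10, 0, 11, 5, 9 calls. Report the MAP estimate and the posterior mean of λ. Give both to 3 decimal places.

Σ counts = 51. Posterior: Gamma(shape = 7.2+51 = 58.2, rate = 0.7+7 = 7.7).
Mode = (α−1)/β = 57.2/7.7 = 7.429.
Mean = α/β = 58.2/7.7 = 7.558.
The posterior is right-skewed, so the mean exceeds the mode.

MAP = 7.429; posterior mean = 7.558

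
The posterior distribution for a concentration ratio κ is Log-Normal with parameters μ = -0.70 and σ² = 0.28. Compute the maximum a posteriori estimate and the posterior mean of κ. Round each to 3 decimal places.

MAP: 0.375. Posterior mean: 0.571.

Mode = exp(μ − σ²) = exp(-0.98) = 0.375.
Mean = exp(μ + σ²/2) = exp(-0.560) = 0.571.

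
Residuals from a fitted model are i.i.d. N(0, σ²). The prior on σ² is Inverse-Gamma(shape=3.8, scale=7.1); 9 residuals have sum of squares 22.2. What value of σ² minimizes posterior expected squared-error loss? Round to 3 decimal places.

Posterior: Inverse-Gamma(shape = 3.8+9/2 = 8.3, scale = 7.1+22.2/2 = 18.2).
Mode = β/(α+1) = 18.2/9.3 = 1.957.
Mean = β/(α−1) = 18.2/7.3 = 2.493.
Squared-error loss ⇒ the optimal estimator is the posterior mean.

2.493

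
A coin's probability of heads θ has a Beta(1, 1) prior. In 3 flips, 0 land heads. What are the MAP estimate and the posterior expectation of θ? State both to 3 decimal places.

MAP = 0.000, posterior mean = 0.200

Posterior: Beta(1+0, 1+3) = Beta(1, 4).
Since α = 1 ≤ 1 and β > 1, the Beta density is monotone decreasing on [0,1]; the mode is at 0.
Mean = 1/(1+4) = 0.200.
The posterior is right-skewed, so the mean exceeds the mode.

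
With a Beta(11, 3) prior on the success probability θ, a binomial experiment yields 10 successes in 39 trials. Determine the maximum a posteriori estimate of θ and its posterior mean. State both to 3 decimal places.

Posterior: Beta(11+10, 3+29) = Beta(21, 32).
Mode = (21−1)/(21+32−2) = 20/51 = 0.392.
Mean = 21/(21+32) = 21/53 = 0.396.
The posterior is right-skewed, so the mean exceeds the mode.

MAP = 0.392, posterior mean = 0.396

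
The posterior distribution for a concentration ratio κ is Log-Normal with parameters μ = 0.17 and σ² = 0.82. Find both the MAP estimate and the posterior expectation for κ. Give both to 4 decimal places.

MAP = 0.5220; posterior mean = 1.7860

Mode = exp(μ − σ²) = exp(-0.65) = 0.5220.
Mean = exp(μ + σ²/2) = exp(0.580) = 1.7860.
The posterior is right-skewed, so the mean exceeds the mode.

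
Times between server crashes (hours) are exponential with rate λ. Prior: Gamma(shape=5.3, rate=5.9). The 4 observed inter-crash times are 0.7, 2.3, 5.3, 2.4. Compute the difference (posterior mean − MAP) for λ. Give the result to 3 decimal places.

Σ times = 10.7. Posterior: Gamma(shape = 5.3+4 = 9.3, rate = 5.9+10.7 = 16.6).
Mode = (α−1)/β = 8.3/16.6 = 0.500.
Mean = α/β = 9.3/16.6 = 0.560.
Difference = 0.560 − 0.500 = 0.060.

0.060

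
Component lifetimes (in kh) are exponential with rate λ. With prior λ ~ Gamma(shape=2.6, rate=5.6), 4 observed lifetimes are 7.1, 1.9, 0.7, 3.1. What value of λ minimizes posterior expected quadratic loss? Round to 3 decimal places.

Σ times = 12.8. Posterior: Gamma(shape = 2.6+4 = 6.6, rate = 5.6+12.8 = 18.4).
Mode = (α−1)/β = 5.6/18.4 = 0.304.
Mean = α/β = 6.6/18.4 = 0.359.
Quadratic loss ⇒ the optimal estimator is the posterior mean.

0.359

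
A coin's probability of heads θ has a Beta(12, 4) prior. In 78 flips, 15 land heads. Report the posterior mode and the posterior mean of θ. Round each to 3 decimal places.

Posterior: Beta(12+15, 4+63) = Beta(27, 67).
Mode = (27−1)/(27+67−2) = 26/92 = 0.283.
Mean = 27/(27+67) = 27/94 = 0.287.

MAP = 0.283; posterior mean = 0.287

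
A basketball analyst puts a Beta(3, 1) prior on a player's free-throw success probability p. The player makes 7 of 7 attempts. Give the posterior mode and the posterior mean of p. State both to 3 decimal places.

Posterior: Beta(3+7, 1+0) = Beta(10, 1).
Since β = 1 ≤ 1 and α > 1, the Beta density is monotone increasing on [0,1]; the mode is at 1.
Mean = 10/(10+1) = 0.909.

MAP = 1.000; posterior mean = 0.909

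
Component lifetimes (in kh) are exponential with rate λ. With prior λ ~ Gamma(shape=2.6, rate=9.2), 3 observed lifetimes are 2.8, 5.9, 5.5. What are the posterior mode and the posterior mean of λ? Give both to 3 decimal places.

Σ times = 14.2. Posterior: Gamma(shape = 2.6+3 = 5.6, rate = 9.2+14.2 = 23.4).
Mode = (α−1)/β = 4.6/23.4 = 0.197.
Mean = α/β = 5.6/23.4 = 0.239.
Right-skewed posterior ⇒ mode < mean.

MAP: 0.197. Posterior mean: 0.239.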